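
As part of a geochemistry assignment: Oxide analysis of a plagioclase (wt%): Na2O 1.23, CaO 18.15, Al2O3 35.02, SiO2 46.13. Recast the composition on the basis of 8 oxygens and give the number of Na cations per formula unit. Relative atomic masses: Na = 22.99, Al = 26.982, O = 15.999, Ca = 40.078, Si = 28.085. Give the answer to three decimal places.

0.109 Na apfu

Na2O (M=61.979): mol = 0.01985; Na = 0.03970, O = 0.01985.
CaO (M=56.077): mol = 0.32366; Ca = 0.32366, O = 0.32366.
Al2O3 (M=101.961): mol = 0.34346; Al = 0.68692, O = 1.03038.
SiO2 (M=60.083): mol = 0.76777; Si = 0.76777, O = 1.53554.
ΣO = 2.90943; factor = 8/ΣO = 2.74968.
Na apfu = 0.03970 × 2.74968 = 0.109.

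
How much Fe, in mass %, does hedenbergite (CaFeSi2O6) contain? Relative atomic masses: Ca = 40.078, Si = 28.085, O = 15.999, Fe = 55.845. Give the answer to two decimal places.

22.51 mass %

M(CaFeSi2O6) = 248.087 g/mol.
Fe contributes 1 × 55.845 = 55.845 g per mole.
55.845/248.087 = 0.2251 → 22.51%.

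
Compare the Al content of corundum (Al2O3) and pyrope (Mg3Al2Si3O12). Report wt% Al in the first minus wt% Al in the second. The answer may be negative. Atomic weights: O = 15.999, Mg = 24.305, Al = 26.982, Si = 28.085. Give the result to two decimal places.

39.54 percentage points

Al in Al2O3: molar mass 101.961 g/mol; 2×26.982 = 53.964 g → 52.93 wt%.
Al in Mg3Al2Si3O12: molar mass 403.122 g/mol; 2×26.982 = 53.964 g → 13.39 wt%.
Difference = 52.93 − 13.39 = 39.54 percentage points.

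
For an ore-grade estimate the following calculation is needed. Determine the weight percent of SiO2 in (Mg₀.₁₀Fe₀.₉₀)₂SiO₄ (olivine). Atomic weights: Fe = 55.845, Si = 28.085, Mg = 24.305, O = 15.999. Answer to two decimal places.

30.43 wt%

Molar mass of (Mg₀.₁₀Fe₀.₉₀)₂SiO₄ = 0.20·24.305 + 1.80·55.845 + 1·28.085 + 4·15.999 = 197.463 g/mol.
Each formula unit contains 1 Si, equivalent to 1/1 = 1.0000 mol SiO2.
M(SiO2) = 1×28.085 + 2×15.999 = 60.083 g/mol.
Mass of SiO2 per formula unit = 1.0000 × 60.083 = 60.083 g.
SiO2 wt% = 60.083 / 197.463 × 100 = 30.43%.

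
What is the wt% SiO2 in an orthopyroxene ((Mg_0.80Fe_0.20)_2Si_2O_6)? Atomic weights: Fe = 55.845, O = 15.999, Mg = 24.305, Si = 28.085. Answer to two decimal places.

56.31 wt%

M((Mg_0.80Fe_0.20)_2Si_2O_6) = 213.390 g/mol; M(SiO2) = 60.083 g/mol.
Moles SiO2 per formula unit = 2 Si ÷ 1 = 2.0000.
SiO2 fraction = (2.0000 × 60.083) / 213.390 = 120.166/213.390 = 0.5631.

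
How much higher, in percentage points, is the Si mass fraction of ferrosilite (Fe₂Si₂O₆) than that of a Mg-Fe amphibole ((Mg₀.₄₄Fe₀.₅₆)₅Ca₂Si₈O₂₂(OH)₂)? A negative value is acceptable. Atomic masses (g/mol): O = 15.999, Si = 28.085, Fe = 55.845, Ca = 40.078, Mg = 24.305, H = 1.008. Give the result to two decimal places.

-3.66 percentage points

Si in Fe₂Si₂O₆: molar mass 263.854 g/mol; 2×28.085 = 56.170 g → 21.29 wt%.
Si in (Mg₀.₄₄Fe₀.₅₆)₅Ca₂Si₈O₂₂(OH)₂: molar mass 900.665 g/mol; 8×28.085 = 224.680 g → 24.95 wt%.
Difference = 21.29 − 24.95 = -3.66 percentage points.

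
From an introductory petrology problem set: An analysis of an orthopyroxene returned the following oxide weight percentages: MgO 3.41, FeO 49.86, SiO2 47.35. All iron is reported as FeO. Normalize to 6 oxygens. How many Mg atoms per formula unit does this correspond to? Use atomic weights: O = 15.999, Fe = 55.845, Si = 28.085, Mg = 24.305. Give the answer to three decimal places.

MgO (M=40.304): mol = 0.08461; Mg = 0.08461, O = 0.08461.
FeO (M=71.844): mol = 0.69400; Fe = 0.69400, O = 0.69400.
SiO2 (M=60.083): mol = 0.78808; Si = 0.78808, O = 1.57616.
ΣO = 2.35477; factor = 6/ΣO = 2.54802.
Mg apfu = 0.08461 × 2.54802 = 0.216.

0.216 Mg apfu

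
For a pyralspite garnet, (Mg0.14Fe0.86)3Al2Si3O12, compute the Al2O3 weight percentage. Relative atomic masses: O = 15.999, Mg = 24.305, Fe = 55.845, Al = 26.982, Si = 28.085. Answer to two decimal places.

Formula mass = 484.495 g/mol.
2 Al → 1.0000 mol Al2O3 per formula unit; M(Al2O3) = 101.961, so Al2O3 mass = 101.961 g.
101.961/484.495 × 100 = 21.04 wt%.

21.04 wt%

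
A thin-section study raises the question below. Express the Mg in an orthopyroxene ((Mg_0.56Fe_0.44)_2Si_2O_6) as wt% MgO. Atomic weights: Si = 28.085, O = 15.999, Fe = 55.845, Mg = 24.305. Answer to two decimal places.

Molar mass of (Mg_0.56Fe_0.44)_2Si_2O_6 = 1.12*24.305 + 0.88*55.845 + 2*28.085 + 6*15.999 = 228.529 g/mol.
Each formula unit contains 1.12 Mg, equivalent to 1.12/1 = 1.1200 mol MgO.
M(MgO) = 1×24.305 + 1×15.999 = 40.304 g/mol.
Mass of MgO per formula unit = 1.1200 × 40.304 = 45.140 g.
MgO wt% = 45.140 / 228.529 × 100 = 19.75%.

19.75 wt%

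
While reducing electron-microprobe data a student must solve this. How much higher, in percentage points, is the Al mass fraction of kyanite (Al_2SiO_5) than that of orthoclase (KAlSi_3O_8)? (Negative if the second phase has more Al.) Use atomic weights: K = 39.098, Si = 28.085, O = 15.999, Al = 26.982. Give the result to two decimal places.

23.61 percentage points

M(Al_2SiO_5) = 162.044 g/mol, so wt% Al = 53.964/162.044 × 100 = 33.30%.
M(KAlSi_3O_8) = 278.327 g/mol, so wt% Al = 26.982/278.327 × 100 = 9.69%.
33.30 − 9.69 = 23.61 pp.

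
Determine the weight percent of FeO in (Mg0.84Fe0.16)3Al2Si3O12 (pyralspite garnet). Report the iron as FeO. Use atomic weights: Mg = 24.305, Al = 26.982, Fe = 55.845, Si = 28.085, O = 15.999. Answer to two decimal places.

8.24 wt%

Molar mass of (Mg0.84Fe0.16)3Al2Si3O12 = 2.52×24.305 + 0.48×55.845 + 2×26.982 + 3×28.085 + 12×15.999 = 418.261 g/mol.
Each formula unit contains 0.48 Fe, equivalent to 0.48/1 = 0.4800 mol FeO.
M(FeO) = 1×55.845 + 1×15.999 = 71.844 g/mol.
Mass of FeO per formula unit = 0.4800 × 71.844 = 34.485 g.
FeO wt% = 34.485 / 418.261 × 100 = 8.24%.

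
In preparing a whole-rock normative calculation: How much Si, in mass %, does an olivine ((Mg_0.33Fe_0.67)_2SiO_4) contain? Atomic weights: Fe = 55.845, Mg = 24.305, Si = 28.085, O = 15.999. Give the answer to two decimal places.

Formula mass = 0.66·24.305 + 1.34·55.845 + 1·28.085 + 4·15.999 = 182.955 g/mol, of which 28.085 g is Si.
So Si makes up 28.085/182.955 = 0.1535 of the mass, i.e. 15.35%.

15.35 mass %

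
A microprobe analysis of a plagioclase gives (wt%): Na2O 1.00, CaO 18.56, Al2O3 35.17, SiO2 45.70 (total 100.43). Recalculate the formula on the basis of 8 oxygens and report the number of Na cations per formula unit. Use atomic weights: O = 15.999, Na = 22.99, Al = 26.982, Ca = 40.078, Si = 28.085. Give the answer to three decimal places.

1.00 wt% Na2O ÷ 61.979 g/mol = 0.01613 mol, giving 0.03226 Na and 0.01613 O.
18.56 wt% CaO ÷ 56.077 g/mol = 0.33097 mol, giving 0.33097 Ca and 0.33097 O.
35.17 wt% Al2O3 ÷ 101.961 g/mol = 0.34494 mol, giving 0.68988 Al and 1.03482 O.
45.70 wt% SiO2 ÷ 60.083 g/mol = 0.76061 mol, giving 0.76061 Si and 1.52122 O.
Oxygen sums to 2.90314; scaling by 8/2.90314 = 2.75564 puts the formula on 8 O.
Na: 0.03226 × 2.75564 = 0.089 atoms per formula unit.

0.089 Na apfu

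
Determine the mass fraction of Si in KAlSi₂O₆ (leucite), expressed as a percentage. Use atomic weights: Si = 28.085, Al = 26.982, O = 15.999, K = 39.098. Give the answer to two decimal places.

M(KAlSi₂O₆) = 218.244 g/mol.
Si contributes 2 × 28.085 = 56.170 g per mole.
56.170/218.244 = 0.2574 → 25.74%.

25.74 weight percent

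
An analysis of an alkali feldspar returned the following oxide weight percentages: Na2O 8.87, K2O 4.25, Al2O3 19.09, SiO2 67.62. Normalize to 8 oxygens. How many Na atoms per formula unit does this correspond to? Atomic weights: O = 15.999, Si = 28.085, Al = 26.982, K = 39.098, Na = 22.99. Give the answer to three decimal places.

Na2O (M=61.979): mol = 0.14311; Na = 0.28622, O = 0.14311.
K2O (M=94.195): mol = 0.04512; K = 0.09024, O = 0.04512.
Al2O3 (M=101.961): mol = 0.18723; Al = 0.37446, O = 0.56169.
SiO2 (M=60.083): mol = 1.12544; Si = 1.12544, O = 2.25088.
ΣO = 3.00080; factor = 8/ΣO = 2.66596.
Na apfu = 0.28622 × 2.66596 = 0.763.

0.763 Na apfu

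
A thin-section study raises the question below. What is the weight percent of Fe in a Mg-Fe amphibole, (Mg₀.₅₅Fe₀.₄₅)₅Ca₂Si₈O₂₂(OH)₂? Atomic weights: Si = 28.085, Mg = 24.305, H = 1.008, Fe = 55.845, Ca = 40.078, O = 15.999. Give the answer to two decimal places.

M((Mg₀.₅₅Fe₀.₄₅)₅Ca₂Si₈O₂₂(OH)₂) = 883.318 g/mol.
Fe contributes 2.25 × 55.845 = 125.651 g per mole.
125.651/883.318 = 0.1422 → 14.22%.

14.22 mass %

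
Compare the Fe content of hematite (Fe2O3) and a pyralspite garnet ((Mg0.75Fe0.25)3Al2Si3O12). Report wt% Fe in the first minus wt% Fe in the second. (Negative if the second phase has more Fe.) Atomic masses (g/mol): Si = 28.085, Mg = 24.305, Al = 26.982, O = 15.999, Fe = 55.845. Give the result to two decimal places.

60.13 percentage points

M(Fe2O3) = 159.687 g/mol, so wt% Fe = 111.690/159.687 × 100 = 69.94%.
M((Mg0.75Fe0.25)3Al2Si3O12) = 426.777 g/mol, so wt% Fe = 41.884/426.777 × 100 = 9.81%.
69.94 − 9.81 = 60.13 pp.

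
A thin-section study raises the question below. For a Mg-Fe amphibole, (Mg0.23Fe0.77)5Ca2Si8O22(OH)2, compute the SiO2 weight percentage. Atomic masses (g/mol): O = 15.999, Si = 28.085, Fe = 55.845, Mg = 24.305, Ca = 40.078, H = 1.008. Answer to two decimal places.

51.47 wt%

M((Mg0.23Fe0.77)5Ca2Si8O22(OH)2) = 933.782 g/mol; M(SiO2) = 60.083 g/mol.
Moles SiO2 per formula unit = 8 Si ÷ 1 = 8.0000.
SiO2 fraction = (8.0000 × 60.083) / 933.782 = 480.664/933.782 = 0.5147.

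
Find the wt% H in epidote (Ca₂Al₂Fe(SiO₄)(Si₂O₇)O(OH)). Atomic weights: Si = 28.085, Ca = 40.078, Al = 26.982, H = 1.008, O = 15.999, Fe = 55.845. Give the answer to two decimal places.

Formula mass = 2×40.078 + 2×26.982 + 1×55.845 + 3×28.085 + 13×15.999 + 1×1.008 = 483.215 g/mol, of which 1.008 g is H.
So H makes up 1.008/483.215 = 0.0021 of the mass, i.e. 0.21%.

0.21 wt%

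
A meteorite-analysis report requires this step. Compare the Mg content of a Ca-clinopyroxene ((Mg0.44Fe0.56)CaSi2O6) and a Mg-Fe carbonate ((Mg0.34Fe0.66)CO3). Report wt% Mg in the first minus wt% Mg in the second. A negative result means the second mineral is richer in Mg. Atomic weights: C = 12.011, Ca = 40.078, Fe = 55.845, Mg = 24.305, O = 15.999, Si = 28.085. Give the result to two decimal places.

M((Mg0.44Fe0.56)CaSi2O6) = 234.209 g/mol, so wt% Mg = 10.694/234.209 × 100 = 4.57%.
M((Mg0.34Fe0.66)CO3) = 105.129 g/mol, so wt% Mg = 8.264/105.129 × 100 = 7.86%.
4.57 − 7.86 = -3.29 pp.

-3.29 percentage points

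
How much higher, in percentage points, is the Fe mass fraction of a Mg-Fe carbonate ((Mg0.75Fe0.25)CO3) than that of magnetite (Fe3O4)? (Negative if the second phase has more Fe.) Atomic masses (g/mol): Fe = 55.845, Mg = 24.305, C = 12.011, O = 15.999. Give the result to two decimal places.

-57.22 percentage points

First mineral: 13.961 g Fe in 92.198 g formula = 15.14 wt% Fe.
Second mineral: 167.535 g Fe in 231.531 g formula = 72.36 wt% Fe.
15.14% − 72.36% gives a difference of -57.22 percentage points.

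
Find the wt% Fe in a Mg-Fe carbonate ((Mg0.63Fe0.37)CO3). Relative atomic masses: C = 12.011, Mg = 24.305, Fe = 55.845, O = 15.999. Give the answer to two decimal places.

21.53 mass %

Molar mass of (Mg0.63Fe0.37)CO3: 0.63*24.305 + 0.37*55.845 + 1*12.011 + 3*15.999 = 95.983 g/mol.
Mass of Fe per formula unit: 0.37 × 55.845 = 20.663 g.
Weight fraction Fe = 20.663 / 95.983 = 0.2153.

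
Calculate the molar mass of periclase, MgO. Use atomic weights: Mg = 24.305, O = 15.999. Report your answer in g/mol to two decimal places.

40.30 g/mol

M = 1*24.305 + 1*15.999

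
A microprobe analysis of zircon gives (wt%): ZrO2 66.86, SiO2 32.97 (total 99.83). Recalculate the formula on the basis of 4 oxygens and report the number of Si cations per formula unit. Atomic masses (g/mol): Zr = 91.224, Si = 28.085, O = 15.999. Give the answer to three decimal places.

ZrO2 (M=123.222): mol = 0.54260; Zr = 0.54260, O = 1.08520.
SiO2 (M=60.083): mol = 0.54874; Si = 0.54874, O = 1.09748.
ΣO = 2.18268; factor = 4/ΣO = 1.83261.
Si apfu = 0.54874 × 1.83261 = 1.006.

1.006 Si apfu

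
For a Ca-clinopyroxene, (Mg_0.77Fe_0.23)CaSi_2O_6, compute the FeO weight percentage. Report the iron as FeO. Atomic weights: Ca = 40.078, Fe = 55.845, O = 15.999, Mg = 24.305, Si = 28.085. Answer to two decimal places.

Formula mass = 223.801 g/mol.
0.23 Fe → 0.2300 mol FeO per formula unit; M(FeO) = 71.844, so FeO mass = 16.524 g.
16.524/223.801 × 100 = 7.38 wt%.

7.38 wt%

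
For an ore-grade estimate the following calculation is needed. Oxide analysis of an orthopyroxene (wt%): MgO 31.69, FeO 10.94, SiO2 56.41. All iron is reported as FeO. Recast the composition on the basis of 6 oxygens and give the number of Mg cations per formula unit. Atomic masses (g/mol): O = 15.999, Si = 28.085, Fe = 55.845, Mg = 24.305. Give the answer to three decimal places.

MgO: 31.69/40.304 = 0.78627 mol → 0.78627 mol Mg, 0.78627 mol O.
FeO: 10.94/71.844 = 0.15227 mol → 0.15227 mol Fe, 0.15227 mol O.
SiO2: 56.41/60.083 = 0.93887 mol → 0.93887 mol Si, 1.87774 mol O.
Total oxygen = 2.81628 mol. Normalization factor = 6/2.81628 = 2.13047.
Mg per 6 O = 0.78627 × 2.13047 = 1.675.

1.675 Mg apfu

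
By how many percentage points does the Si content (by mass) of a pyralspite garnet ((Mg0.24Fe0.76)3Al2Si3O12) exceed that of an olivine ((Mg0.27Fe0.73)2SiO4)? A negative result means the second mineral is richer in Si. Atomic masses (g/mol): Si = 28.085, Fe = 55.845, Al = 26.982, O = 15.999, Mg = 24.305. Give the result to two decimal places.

First mineral: 84.255 g Si in 475.033 g formula = 17.74 wt% Si.
Second mineral: 28.085 g Si in 186.739 g formula = 15.04 wt% Si.
17.74% − 15.04% gives a difference of 2.70 percentage points.

2.70 percentage points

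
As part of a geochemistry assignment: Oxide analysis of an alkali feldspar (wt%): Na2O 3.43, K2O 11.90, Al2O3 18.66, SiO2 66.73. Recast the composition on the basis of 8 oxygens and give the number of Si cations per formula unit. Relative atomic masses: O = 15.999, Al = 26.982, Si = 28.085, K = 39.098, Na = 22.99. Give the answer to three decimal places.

Na2O: 3.43/61.979 = 0.05534 mol → 0.11068 mol Na, 0.05534 mol O.
K2O: 11.90/94.195 = 0.12633 mol → 0.25266 mol K, 0.12633 mol O.
Al2O3: 18.66/101.961 = 0.18301 mol → 0.36602 mol Al, 0.54903 mol O.
SiO2: 66.73/60.083 = 1.11063 mol → 1.11063 mol Si, 2.22126 mol O.
Total oxygen = 2.95196 mol. Normalization factor = 8/2.95196 = 2.71006.
Si per 8 O = 1.11063 × 2.71006 = 3.010.

3.010 Si apfu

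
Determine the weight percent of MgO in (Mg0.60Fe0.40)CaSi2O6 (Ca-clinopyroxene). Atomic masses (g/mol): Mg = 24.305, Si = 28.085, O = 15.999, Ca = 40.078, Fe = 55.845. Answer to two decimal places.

10.55 wt%

Formula mass = 229.163 g/mol.
0.60 Mg → 0.6000 mol MgO per formula unit; M(MgO) = 40.304, so MgO mass = 24.182 g.
24.182/229.163 × 100 = 10.55 wt%.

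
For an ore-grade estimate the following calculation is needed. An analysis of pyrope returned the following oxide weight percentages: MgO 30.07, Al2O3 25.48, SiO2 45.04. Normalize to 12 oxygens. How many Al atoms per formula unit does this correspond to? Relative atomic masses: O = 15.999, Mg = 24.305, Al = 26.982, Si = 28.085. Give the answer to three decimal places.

2.003 Al apfu

MgO (M=40.304): mol = 0.74608; Mg = 0.74608, O = 0.74608.
Al2O3 (M=101.961): mol = 0.24990; Al = 0.49980, O = 0.74970.
SiO2 (M=60.083): mol = 0.74963; Si = 0.74963, O = 1.49926.
ΣO = 2.99504; factor = 12/ΣO = 4.00662.
Al apfu = 0.49980 × 4.00662 = 2.003.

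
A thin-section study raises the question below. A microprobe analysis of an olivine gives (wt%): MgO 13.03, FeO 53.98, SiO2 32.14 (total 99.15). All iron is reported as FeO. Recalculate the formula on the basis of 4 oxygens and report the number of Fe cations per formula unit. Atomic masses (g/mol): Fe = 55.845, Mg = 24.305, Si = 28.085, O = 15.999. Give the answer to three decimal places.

1.401 Fe apfu

MgO: 13.03/40.304 = 0.32329 mol → 0.32329 mol Mg, 0.32329 mol O.
FeO: 53.98/71.844 = 0.75135 mol → 0.75135 mol Fe, 0.75135 mol O.
SiO2: 32.14/60.083 = 0.53493 mol → 0.53493 mol Si, 1.06986 mol O.
Total oxygen = 2.14450 mol. Normalization factor = 4/2.14450 = 1.86524.
Fe per 4 O = 0.75135 × 1.86524 = 1.401.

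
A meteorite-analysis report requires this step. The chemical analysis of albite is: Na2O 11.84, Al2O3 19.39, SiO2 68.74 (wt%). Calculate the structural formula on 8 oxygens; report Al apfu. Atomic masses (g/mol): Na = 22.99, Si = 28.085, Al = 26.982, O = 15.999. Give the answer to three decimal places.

0.998 Al apfu

Na2O (M=61.979): mol = 0.19103; Na = 0.38206, O = 0.19103.
Al2O3 (M=101.961): mol = 0.19017; Al = 0.38034, O = 0.57051.
SiO2 (M=60.083): mol = 1.14408; Si = 1.14408, O = 2.28816.
ΣO = 3.04970; factor = 8/ΣO = 2.62321.
Al apfu = 0.38034 × 2.62321 = 0.998.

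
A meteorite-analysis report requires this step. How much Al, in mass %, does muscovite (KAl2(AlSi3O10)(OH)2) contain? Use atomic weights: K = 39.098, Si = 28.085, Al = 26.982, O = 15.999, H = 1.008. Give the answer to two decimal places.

Molar mass of KAl2(AlSi3O10)(OH)2: 1*39.098 + 3*26.982 + 3*28.085 + 12*15.999 + 2*1.008 = 398.303 g/mol.
Mass of Al per formula unit: 3 × 26.982 = 80.946 g.
Weight fraction Al = 80.946 / 398.303 = 0.2032.

20.32 mass %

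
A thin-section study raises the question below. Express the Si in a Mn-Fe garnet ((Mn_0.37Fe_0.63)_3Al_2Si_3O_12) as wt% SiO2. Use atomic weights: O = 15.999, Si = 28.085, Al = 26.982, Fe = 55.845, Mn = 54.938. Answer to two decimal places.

36.29 wt%

M((Mn_0.37Fe_0.63)_3Al_2Si_3O_12) = 496.735 g/mol; M(SiO2) = 60.083 g/mol.
Moles SiO2 per formula unit = 3 Si ÷ 1 = 3.0000.
SiO2 fraction = (3.0000 × 60.083) / 496.735 = 180.249/496.735 = 0.3629.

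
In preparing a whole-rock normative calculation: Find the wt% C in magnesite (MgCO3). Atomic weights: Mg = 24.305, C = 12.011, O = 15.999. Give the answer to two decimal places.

14.25 wt%

M(MgCO3) = 84.313 g/mol.
C contributes 1 × 12.011 = 12.011 g per mole.
12.011/84.313 = 0.1425 → 14.25%.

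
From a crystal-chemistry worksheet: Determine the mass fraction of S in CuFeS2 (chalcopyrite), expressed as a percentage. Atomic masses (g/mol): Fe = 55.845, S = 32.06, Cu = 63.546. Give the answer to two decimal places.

34.94 mass %

Molar mass of CuFeS2: 1·63.546 + 1·55.845 + 2·32.06 = 183.511 g/mol.
Mass of S per formula unit: 2 × 32.06 = 64.120 g.
Weight fraction S = 64.120 / 183.511 = 0.3494.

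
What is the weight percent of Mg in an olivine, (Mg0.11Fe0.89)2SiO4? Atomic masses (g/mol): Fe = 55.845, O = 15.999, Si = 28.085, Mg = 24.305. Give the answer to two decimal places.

M((Mg0.11Fe0.89)2SiO4) = 196.832 g/mol.
Mg contributes 0.22 × 24.305 = 5.347 g per mole.
5.347/196.832 = 0.0272 → 2.72%.

2.72 mass %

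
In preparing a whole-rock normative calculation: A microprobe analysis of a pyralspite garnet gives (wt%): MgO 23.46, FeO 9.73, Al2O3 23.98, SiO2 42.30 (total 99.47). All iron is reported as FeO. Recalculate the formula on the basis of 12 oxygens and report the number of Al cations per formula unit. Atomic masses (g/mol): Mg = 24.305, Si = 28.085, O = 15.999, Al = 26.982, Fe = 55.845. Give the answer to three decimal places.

1.994 Al apfu

23.46 wt% MgO ÷ 40.304 g/mol = 0.58208 mol, giving 0.58208 Mg and 0.58208 O.
9.73 wt% FeO ÷ 71.844 g/mol = 0.13543 mol, giving 0.13543 Fe and 0.13543 O.
23.98 wt% Al2O3 ÷ 101.961 g/mol = 0.23519 mol, giving 0.47038 Al and 0.70557 O.
42.30 wt% SiO2 ÷ 60.083 g/mol = 0.70403 mol, giving 0.70403 Si and 1.40806 O.
Oxygen sums to 2.83114; scaling by 12/2.83114 = 4.23858 puts the formula on 12 O.
Al: 0.47038 × 4.23858 = 1.994 atoms per formula unit.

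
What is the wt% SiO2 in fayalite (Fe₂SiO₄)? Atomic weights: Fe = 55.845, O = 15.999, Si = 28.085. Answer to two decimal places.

29.49 wt%

Formula mass = 203.771 g/mol.
1 Si → 1.0000 mol SiO2 per formula unit; M(SiO2) = 60.083, so SiO2 mass = 60.083 g.
60.083/203.771 × 100 = 29.49 wt%.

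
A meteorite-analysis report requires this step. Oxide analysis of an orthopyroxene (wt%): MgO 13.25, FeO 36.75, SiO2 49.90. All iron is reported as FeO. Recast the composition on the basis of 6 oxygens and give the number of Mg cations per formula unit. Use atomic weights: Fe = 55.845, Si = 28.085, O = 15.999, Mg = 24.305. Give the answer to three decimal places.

13.25 wt% MgO ÷ 40.304 g/mol = 0.32875 mol, giving 0.32875 Mg and 0.32875 O.
36.75 wt% FeO ÷ 71.844 g/mol = 0.51152 mol, giving 0.51152 Fe and 0.51152 O.
49.90 wt% SiO2 ÷ 60.083 g/mol = 0.83052 mol, giving 0.83052 Si and 1.66104 O.
Oxygen sums to 2.50131; scaling by 6/2.50131 = 2.39874 puts the formula on 6 O.
Mg: 0.32875 × 2.39874 = 0.789 atoms per formula unit.

0.789 Mg apfu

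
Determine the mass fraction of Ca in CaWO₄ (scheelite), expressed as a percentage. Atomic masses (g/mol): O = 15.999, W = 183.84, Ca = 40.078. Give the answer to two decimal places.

Molar mass of CaWO₄: 1·40.078 + 1·183.84 + 4·15.999 = 287.914 g/mol.
Mass of Ca per formula unit: 1 × 40.078 = 40.078 g.
Weight fraction Ca = 40.078 / 287.914 = 0.1392.

13.92 wt%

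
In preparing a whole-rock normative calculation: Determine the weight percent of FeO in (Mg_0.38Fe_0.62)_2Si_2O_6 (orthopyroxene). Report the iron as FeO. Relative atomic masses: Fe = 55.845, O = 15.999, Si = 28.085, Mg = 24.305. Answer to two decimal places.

37.14 wt%

Molar mass of (Mg_0.38Fe_0.62)_2Si_2O_6 = 0.76·24.305 + 1.24·55.845 + 2·28.085 + 6·15.999 = 239.884 g/mol.
Each formula unit contains 1.24 Fe, equivalent to 1.24/1 = 1.2400 mol FeO.
M(FeO) = 1×55.845 + 1×15.999 = 71.844 g/mol.
Mass of FeO per formula unit = 1.2400 × 71.844 = 89.087 g.
FeO wt% = 89.087 / 239.884 × 100 = 37.14%.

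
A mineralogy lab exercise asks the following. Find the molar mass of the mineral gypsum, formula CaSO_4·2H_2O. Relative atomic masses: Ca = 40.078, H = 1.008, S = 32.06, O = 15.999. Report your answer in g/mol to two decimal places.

The formula mass is the sum 1×40.078 + 1×32.06 + 6×15.999 + 4×1.008.

172.16 g/mol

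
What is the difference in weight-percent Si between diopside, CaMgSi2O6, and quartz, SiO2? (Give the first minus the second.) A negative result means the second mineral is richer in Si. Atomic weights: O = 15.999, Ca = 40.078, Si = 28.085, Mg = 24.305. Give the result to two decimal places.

-20.80 percentage points

First mineral: 56.170 g Si in 216.547 g formula = 25.94 wt% Si.
Second mineral: 28.085 g Si in 60.083 g formula = 46.74 wt% Si.
25.94% − 46.74% gives a difference of -20.80 percentage points.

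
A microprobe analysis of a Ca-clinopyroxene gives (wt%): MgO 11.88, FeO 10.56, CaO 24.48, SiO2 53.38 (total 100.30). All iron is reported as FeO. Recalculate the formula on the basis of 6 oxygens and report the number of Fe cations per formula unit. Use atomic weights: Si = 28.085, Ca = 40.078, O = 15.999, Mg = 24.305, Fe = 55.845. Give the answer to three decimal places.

MgO (M=40.304): mol = 0.29476; Mg = 0.29476, O = 0.29476.
FeO (M=71.844): mol = 0.14699; Fe = 0.14699, O = 0.14699.
CaO (M=56.077): mol = 0.43654; Ca = 0.43654, O = 0.43654.
SiO2 (M=60.083): mol = 0.88844; Si = 0.88844, O = 1.77688.
ΣO = 2.65517; factor = 6/ΣO = 2.25974.
Fe apfu = 0.14699 × 2.25974 = 0.332.

0.332 Fe apfu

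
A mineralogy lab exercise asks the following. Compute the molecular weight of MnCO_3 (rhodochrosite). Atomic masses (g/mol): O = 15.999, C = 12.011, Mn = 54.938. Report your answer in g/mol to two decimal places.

The formula mass is the sum 1(54.938) + 1(12.011) + 3(15.999).

114.95 g/mol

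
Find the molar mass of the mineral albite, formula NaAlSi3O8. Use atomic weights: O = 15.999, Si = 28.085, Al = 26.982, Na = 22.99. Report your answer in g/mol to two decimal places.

262.22 g/mol

The formula mass is the sum 1·22.99 + 1·26.982 + 3·28.085 + 8·15.999.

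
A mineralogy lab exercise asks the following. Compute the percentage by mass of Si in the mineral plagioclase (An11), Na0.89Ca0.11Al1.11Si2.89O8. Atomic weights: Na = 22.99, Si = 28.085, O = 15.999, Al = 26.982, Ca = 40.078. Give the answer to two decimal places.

Formula mass = 0.89×22.99 + 0.11×40.078 + 1.11×26.982 + 2.89×28.085 + 8×15.999 = 263.977 g/mol, of which 81.166 g is Si.
So Si makes up 81.166/263.977 = 0.3075 of the mass, i.e. 30.75%.

30.75 mass %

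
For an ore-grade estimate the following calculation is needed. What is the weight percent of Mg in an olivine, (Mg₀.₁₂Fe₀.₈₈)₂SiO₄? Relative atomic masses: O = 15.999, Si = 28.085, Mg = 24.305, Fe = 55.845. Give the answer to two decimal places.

2.97 wt%

Formula mass = 0.24·24.305 + 1.76·55.845 + 1·28.085 + 4·15.999 = 196.201 g/mol, of which 5.833 g is Mg.
So Mg makes up 5.833/196.201 = 0.0297 of the mass, i.e. 2.97%.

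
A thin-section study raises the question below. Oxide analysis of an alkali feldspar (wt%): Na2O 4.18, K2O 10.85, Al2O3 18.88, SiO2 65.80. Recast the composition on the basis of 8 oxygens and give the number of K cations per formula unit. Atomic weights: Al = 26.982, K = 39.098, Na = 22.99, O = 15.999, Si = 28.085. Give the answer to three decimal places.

Na2O (M=61.979): mol = 0.06744; Na = 0.13488, O = 0.06744.
K2O (M=94.195): mol = 0.11519; K = 0.23038, O = 0.11519.
Al2O3 (M=101.961): mol = 0.18517; Al = 0.37034, O = 0.55551.
SiO2 (M=60.083): mol = 1.09515; Si = 1.09515, O = 2.19030.
ΣO = 2.92844; factor = 8/ΣO = 2.73183.
K apfu = 0.23038 × 2.73183 = 0.629.

0.629 K apfu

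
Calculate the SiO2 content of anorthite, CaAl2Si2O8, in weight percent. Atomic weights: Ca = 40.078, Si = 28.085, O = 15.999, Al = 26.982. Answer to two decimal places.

Molar mass of CaAl2Si2O8 = 1*40.078 + 2*26.982 + 2*28.085 + 8*15.999 = 278.204 g/mol.
Each formula unit contains 2 Si, equivalent to 2/1 = 2.0000 mol SiO2.
M(SiO2) = 1×28.085 + 2×15.999 = 60.083 g/mol.
Mass of SiO2 per formula unit = 2.0000 × 60.083 = 120.166 g.
SiO2 wt% = 120.166 / 278.204 × 100 = 43.19%.

43.19 wt%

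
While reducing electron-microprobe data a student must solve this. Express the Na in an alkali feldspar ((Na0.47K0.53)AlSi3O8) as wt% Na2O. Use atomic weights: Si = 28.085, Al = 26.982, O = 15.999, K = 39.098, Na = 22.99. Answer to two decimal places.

5.38 wt%

Molar mass of (Na0.47K0.53)AlSi3O8 = 0.47*22.99 + 0.53*39.098 + 1*26.982 + 3*28.085 + 8*15.999 = 270.756 g/mol.
Each formula unit contains 0.47 Na, equivalent to 0.47/2 = 0.2350 mol Na2O.
M(Na2O) = 2×22.99 + 1×15.999 = 61.979 g/mol.
Mass of Na2O per formula unit = 0.2350 × 61.979 = 14.565 g.
Na2O wt% = 14.565 / 270.756 × 100 = 5.38%.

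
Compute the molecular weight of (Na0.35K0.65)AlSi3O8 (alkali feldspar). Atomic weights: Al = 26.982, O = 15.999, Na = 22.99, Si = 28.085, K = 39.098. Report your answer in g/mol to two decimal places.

Na: 0.35 × 22.99 = 8.0465
K: 0.65 × 39.098 = 25.4137
Al: 1 × 26.982 = 26.9820
Si: 3 × 28.085 = 84.2550
O: 8 × 15.999 = 127.9920
Summing the contributions gives the formula mass.

272.69 g/mol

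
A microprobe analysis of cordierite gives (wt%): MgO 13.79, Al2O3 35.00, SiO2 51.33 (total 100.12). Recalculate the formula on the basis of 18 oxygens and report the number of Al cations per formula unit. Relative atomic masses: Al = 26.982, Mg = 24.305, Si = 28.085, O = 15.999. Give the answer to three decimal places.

13.79 wt% MgO ÷ 40.304 g/mol = 0.34215 mol, giving 0.34215 Mg and 0.34215 O.
35.00 wt% Al2O3 ÷ 101.961 g/mol = 0.34327 mol, giving 0.68654 Al and 1.02981 O.
51.33 wt% SiO2 ÷ 60.083 g/mol = 0.85432 mol, giving 0.85432 Si and 1.70864 O.
Oxygen sums to 3.08060; scaling by 18/3.08060 = 5.84302 puts the formula on 18 O.
Al: 0.68654 × 5.84302 = 4.011 atoms per formula unit.

4.011 Al apfu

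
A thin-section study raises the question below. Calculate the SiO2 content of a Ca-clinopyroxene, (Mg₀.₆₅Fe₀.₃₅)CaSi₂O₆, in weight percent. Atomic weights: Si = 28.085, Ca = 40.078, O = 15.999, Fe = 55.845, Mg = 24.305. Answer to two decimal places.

Molar mass of (Mg₀.₆₅Fe₀.₃₅)CaSi₂O₆ = 0.65·24.305 + 0.35·55.845 + 1·40.078 + 2·28.085 + 6·15.999 = 227.586 g/mol.
Each formula unit contains 2 Si, equivalent to 2/1 = 2.0000 mol SiO2.
M(SiO2) = 1×28.085 + 2×15.999 = 60.083 g/mol.
Mass of SiO2 per formula unit = 2.0000 × 60.083 = 120.166 g.
SiO2 wt% = 120.166 / 227.586 × 100 = 52.80%.

52.80 wt%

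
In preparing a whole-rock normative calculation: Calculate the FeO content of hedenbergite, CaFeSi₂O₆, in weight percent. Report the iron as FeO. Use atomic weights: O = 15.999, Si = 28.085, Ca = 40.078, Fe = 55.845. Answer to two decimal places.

28.96 wt%

Molar mass of CaFeSi₂O₆ = 1·40.078 + 1·55.845 + 2·28.085 + 6·15.999 = 248.087 g/mol.
Each formula unit contains 1 Fe, equivalent to 1/1 = 1.0000 mol FeO.
M(FeO) = 1×55.845 + 1×15.999 = 71.844 g/mol.
Mass of FeO per formula unit = 1.0000 × 71.844 = 71.844 g.
FeO wt% = 71.844 / 248.087 × 100 = 28.96%.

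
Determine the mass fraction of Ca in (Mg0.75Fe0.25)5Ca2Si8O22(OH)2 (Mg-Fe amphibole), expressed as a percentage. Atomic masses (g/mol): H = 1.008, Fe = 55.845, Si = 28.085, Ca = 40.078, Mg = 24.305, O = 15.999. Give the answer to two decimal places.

Formula mass = 3.75*24.305 + 1.25*55.845 + 2*40.078 + 8*28.085 + 24*15.999 + 2*1.008 = 851.778 g/mol, of which 80.156 g is Ca.
So Ca makes up 80.156/851.778 = 0.0941 of the mass, i.e. 9.41%.

9.41 wt%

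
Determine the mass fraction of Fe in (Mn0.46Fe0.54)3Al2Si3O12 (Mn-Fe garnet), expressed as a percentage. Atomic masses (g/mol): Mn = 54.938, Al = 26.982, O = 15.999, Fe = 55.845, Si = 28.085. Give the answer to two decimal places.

Formula mass = 1.38×54.938 + 1.62×55.845 + 2×26.982 + 3×28.085 + 12×15.999 = 496.490 g/mol, of which 90.469 g is Fe.
So Fe makes up 90.469/496.490 = 0.1822 of the mass, i.e. 18.22%.

18.22 wt%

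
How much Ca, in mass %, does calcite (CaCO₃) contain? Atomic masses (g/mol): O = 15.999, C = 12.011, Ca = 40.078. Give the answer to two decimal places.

40.04 mass %

M(CaCO₃) = 100.086 g/mol.
Ca contributes 1 × 40.078 = 40.078 g per mole.
40.078/100.086 = 0.4004 → 40.04%.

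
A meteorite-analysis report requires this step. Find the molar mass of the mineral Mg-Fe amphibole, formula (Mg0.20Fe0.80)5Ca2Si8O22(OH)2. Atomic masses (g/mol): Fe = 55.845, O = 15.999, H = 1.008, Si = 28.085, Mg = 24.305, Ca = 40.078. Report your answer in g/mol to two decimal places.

M = 1·24.305 + 4·55.845 + 2·40.078 + 8·28.085 + 24·15.999 + 2·1.008

938.51 g/mol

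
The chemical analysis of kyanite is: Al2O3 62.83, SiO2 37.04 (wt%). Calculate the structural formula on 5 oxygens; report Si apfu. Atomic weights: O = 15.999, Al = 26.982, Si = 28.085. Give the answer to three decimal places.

1.000 Si apfu

Al2O3: 62.83/101.961 = 0.61622 mol → 1.23244 mol Al, 1.84866 mol O.
SiO2: 37.04/60.083 = 0.61648 mol → 0.61648 mol Si, 1.23296 mol O.
Total oxygen = 3.08162 mol. Normalization factor = 5/3.08162 = 1.62252.
Si per 5 O = 0.61648 × 1.62252 = 1.000.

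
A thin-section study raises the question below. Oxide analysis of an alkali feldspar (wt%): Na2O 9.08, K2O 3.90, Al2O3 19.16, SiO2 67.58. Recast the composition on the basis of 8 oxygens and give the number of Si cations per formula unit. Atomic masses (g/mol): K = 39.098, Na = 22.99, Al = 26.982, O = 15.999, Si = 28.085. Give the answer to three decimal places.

2.998 Si apfu

9.08 wt% Na2O ÷ 61.979 g/mol = 0.14650 mol, giving 0.29300 Na and 0.14650 O.
3.90 wt% K2O ÷ 94.195 g/mol = 0.04140 mol, giving 0.08280 K and 0.04140 O.
19.16 wt% Al2O3 ÷ 101.961 g/mol = 0.18791 mol, giving 0.37582 Al and 0.56373 O.
67.58 wt% SiO2 ÷ 60.083 g/mol = 1.12478 mol, giving 1.12478 Si and 2.24956 O.
Oxygen sums to 3.00119; scaling by 8/3.00119 = 2.66561 puts the formula on 8 O.
Si: 1.12478 × 2.66561 = 2.998 atoms per formula unit.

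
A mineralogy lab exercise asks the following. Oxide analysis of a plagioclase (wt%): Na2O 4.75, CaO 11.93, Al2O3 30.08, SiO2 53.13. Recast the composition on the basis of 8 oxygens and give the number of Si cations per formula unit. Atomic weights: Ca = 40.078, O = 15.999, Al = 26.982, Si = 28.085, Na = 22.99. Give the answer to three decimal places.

4.75 wt% Na2O ÷ 61.979 g/mol = 0.07664 mol, giving 0.15328 Na and 0.07664 O.
11.93 wt% CaO ÷ 56.077 g/mol = 0.21274 mol, giving 0.21274 Ca and 0.21274 O.
30.08 wt% Al2O3 ÷ 101.961 g/mol = 0.29501 mol, giving 0.59002 Al and 0.88503 O.
53.13 wt% SiO2 ÷ 60.083 g/mol = 0.88428 mol, giving 0.88428 Si and 1.76856 O.
Oxygen sums to 2.94297; scaling by 8/2.94297 = 2.71834 puts the formula on 8 O.
Si: 0.88428 × 2.71834 = 2.404 atoms per formula unit.

2.404 Si apfu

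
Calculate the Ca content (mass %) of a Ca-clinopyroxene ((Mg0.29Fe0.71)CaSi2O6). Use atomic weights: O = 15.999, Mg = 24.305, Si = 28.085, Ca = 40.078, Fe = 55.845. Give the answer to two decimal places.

16.77 mass %

Formula mass = 0.29·24.305 + 0.71·55.845 + 1·40.078 + 2·28.085 + 6·15.999 = 238.940 g/mol, of which 40.078 g is Ca.
So Ca makes up 40.078/238.940 = 0.1677 of the mass, i.e. 16.77%.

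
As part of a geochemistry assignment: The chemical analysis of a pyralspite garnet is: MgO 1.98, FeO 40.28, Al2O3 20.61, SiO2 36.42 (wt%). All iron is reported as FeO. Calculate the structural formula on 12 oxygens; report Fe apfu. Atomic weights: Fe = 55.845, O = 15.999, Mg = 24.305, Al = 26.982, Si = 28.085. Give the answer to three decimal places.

2.770 Fe apfu

MgO (M=40.304): mol = 0.04913; Mg = 0.04913, O = 0.04913.
FeO (M=71.844): mol = 0.56066; Fe = 0.56066, O = 0.56066.
Al2O3 (M=101.961): mol = 0.20214; Al = 0.40428, O = 0.60642.
SiO2 (M=60.083): mol = 0.60616; Si = 0.60616, O = 1.21232.
ΣO = 2.42853; factor = 12/ΣO = 4.94126.
Fe apfu = 0.56066 × 4.94126 = 2.770.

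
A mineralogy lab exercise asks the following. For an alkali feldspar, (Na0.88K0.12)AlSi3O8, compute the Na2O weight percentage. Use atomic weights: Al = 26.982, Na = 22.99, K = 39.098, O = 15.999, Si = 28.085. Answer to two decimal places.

10.32 wt%

Formula mass = 264.152 g/mol.
0.88 Na → 0.4400 mol Na2O per formula unit; M(Na2O) = 61.979, so Na2O mass = 27.271 g.
27.271/264.152 × 100 = 10.32 wt%.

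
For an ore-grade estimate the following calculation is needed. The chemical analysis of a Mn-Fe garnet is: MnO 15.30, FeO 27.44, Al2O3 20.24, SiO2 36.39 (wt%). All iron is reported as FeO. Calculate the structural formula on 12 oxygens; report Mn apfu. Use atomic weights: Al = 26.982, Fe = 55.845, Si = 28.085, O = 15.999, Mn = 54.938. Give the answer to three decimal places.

1.076 Mn apfu

MnO: 15.30/70.937 = 0.21568 mol → 0.21568 mol Mn, 0.21568 mol O.
FeO: 27.44/71.844 = 0.38194 mol → 0.38194 mol Fe, 0.38194 mol O.
Al2O3: 20.24/101.961 = 0.19851 mol → 0.39702 mol Al, 0.59553 mol O.
SiO2: 36.39/60.083 = 0.60566 mol → 0.60566 mol Si, 1.21132 mol O.
Total oxygen = 2.40447 mol. Normalization factor = 12/2.40447 = 4.99070.
Mn per 12 O = 0.21568 × 4.99070 = 1.076.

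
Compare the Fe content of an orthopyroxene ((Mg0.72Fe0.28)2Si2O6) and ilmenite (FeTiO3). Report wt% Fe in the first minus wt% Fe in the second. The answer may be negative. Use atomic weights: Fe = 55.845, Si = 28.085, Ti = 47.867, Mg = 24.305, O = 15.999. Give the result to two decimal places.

Fe in (Mg0.72Fe0.28)2Si2O6: molar mass 218.436 g/mol; 0.56×55.845 = 31.273 g → 14.32 wt%.
Fe in FeTiO3: molar mass 151.709 g/mol; 1×55.845 = 55.845 g → 36.81 wt%.
Difference = 14.32 − 36.81 = -22.49 percentage points.

-22.49 percentage points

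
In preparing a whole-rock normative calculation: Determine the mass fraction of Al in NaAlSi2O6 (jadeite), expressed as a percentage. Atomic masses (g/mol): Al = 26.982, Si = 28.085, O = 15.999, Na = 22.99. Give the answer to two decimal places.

13.35 wt%

Molar mass of NaAlSi2O6: 1×22.99 + 1×26.982 + 2×28.085 + 6×15.999 = 202.136 g/mol.
Mass of Al per formula unit: 1 × 26.982 = 26.982 g.
Weight fraction Al = 26.982 / 202.136 = 0.1335.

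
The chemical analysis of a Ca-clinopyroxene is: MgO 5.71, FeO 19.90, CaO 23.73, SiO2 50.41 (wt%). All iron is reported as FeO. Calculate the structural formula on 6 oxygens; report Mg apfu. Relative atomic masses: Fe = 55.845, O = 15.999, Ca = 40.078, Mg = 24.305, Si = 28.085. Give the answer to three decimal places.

MgO: 5.71/40.304 = 0.14167 mol → 0.14167 mol Mg, 0.14167 mol O.
FeO: 19.90/71.844 = 0.27699 mol → 0.27699 mol Fe, 0.27699 mol O.
CaO: 23.73/56.077 = 0.42317 mol → 0.42317 mol Ca, 0.42317 mol O.
SiO2: 50.41/60.083 = 0.83901 mol → 0.83901 mol Si, 1.67802 mol O.
Total oxygen = 2.51985 mol. Normalization factor = 6/2.51985 = 2.38109.
Mg per 6 O = 0.14167 × 2.38109 = 0.337.

0.337 Mg apfu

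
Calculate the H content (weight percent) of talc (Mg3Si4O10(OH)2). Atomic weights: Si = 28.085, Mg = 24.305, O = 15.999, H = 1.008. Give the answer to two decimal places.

0.53 weight percent

Formula mass = 3*24.305 + 4*28.085 + 12*15.999 + 2*1.008 = 379.259 g/mol, of which 2.016 g is H.
So H makes up 2.016/379.259 = 0.0053 of the mass, i.e. 0.53%.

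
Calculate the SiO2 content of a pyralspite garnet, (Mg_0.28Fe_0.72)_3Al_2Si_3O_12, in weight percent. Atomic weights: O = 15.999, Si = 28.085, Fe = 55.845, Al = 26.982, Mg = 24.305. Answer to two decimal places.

M((Mg_0.28Fe_0.72)_3Al_2Si_3O_12) = 471.248 g/mol; M(SiO2) = 60.083 g/mol.
Moles SiO2 per formula unit = 3 Si ÷ 1 = 3.0000.
SiO2 fraction = (3.0000 × 60.083) / 471.248 = 180.249/471.248 = 0.3825.

38.25 wt%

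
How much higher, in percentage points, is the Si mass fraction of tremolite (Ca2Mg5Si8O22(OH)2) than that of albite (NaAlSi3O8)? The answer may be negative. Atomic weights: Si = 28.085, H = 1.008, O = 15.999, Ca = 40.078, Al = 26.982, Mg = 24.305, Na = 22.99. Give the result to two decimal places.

-4.47 percentage points

M(Ca2Mg5Si8O22(OH)2) = 812.353 g/mol, so wt% Si = 224.680/812.353 × 100 = 27.66%.
M(NaAlSi3O8) = 262.219 g/mol, so wt% Si = 84.255/262.219 × 100 = 32.13%.
27.66 − 32.13 = -4.47 pp.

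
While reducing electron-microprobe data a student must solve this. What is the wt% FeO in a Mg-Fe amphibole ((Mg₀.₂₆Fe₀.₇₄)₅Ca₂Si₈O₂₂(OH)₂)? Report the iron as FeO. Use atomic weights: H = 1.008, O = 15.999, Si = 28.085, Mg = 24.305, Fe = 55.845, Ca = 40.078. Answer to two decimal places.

Formula mass = 929.051 g/mol.
3.70 Fe → 3.7000 mol FeO per formula unit; M(FeO) = 71.844, so FeO mass = 265.823 g.
265.823/929.051 × 100 = 28.61 wt%.

28.61 wt%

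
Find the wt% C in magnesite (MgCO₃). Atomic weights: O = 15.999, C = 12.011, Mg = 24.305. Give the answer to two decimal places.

Formula mass = 1*24.305 + 1*12.011 + 3*15.999 = 84.313 g/mol, of which 12.011 g is C.
So C makes up 12.011/84.313 = 0.1425 of the mass, i.e. 14.25%.

14.25 weight percent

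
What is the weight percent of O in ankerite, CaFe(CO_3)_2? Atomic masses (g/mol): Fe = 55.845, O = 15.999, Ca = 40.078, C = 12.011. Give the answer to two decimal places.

Formula mass = 1·40.078 + 1·55.845 + 2·12.011 + 6·15.999 = 215.939 g/mol, of which 95.994 g is O.
So O makes up 95.994/215.939 = 0.4445 of the mass, i.e. 44.45%.

44.45 mass %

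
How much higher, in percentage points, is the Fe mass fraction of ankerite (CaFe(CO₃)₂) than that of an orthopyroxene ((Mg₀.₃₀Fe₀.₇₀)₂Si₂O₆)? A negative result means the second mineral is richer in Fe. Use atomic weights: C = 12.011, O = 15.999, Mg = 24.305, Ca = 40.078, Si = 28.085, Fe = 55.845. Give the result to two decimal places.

-6.06 percentage points

First mineral: 55.845 g Fe in 215.939 g formula = 25.86 wt% Fe.
Second mineral: 78.183 g Fe in 244.930 g formula = 31.92 wt% Fe.
25.86% − 31.92% gives a difference of -6.06 percentage points.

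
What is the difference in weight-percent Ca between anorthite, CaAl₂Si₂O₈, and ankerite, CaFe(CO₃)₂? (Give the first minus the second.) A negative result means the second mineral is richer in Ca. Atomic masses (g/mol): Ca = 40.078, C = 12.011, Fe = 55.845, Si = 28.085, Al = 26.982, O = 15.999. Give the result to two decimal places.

M(CaAl₂Si₂O₈) = 278.204 g/mol, so wt% Ca = 40.078/278.204 × 100 = 14.41%.
M(CaFe(CO₃)₂) = 215.939 g/mol, so wt% Ca = 40.078/215.939 × 100 = 18.56%.
14.41 − 18.56 = -4.15 pp.

-4.15 percentage points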